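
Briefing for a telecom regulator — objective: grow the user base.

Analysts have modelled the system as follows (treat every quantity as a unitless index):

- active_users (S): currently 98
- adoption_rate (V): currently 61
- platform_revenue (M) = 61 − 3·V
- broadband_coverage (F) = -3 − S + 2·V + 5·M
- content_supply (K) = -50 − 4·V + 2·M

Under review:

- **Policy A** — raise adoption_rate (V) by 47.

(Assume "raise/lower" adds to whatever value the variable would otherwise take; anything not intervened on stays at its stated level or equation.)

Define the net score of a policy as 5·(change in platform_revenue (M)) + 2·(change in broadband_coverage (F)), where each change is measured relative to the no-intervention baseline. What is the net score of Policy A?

-1927

Baseline:
  S = 98
  V = 61
  M = 61 − 3·61 = -122
  F = -3 − 98 + 2·61 + 5·(-122) = -589
Policy A (V + 47):
  S = 98
  V = 61 + 47 = 108
  M = 61 − 3·108 = -263
  F = -3 − 98 + 2·108 + 5·(-263) = -1200
ΔM = -263 − (-122) = -141; ΔF = -1200 − (-589) = -611
Score = 5·(-141) + 2·(-611) = -1927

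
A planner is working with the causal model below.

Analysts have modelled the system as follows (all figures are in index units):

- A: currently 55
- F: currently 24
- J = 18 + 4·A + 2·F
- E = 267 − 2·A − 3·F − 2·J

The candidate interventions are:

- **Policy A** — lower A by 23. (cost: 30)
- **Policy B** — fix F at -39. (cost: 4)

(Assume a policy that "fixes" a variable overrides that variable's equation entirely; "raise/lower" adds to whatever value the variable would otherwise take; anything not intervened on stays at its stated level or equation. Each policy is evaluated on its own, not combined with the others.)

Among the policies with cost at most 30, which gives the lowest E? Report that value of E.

Policy A (A − 23):
  A = 55 − 23 = 32
  F = 24
  J = 18 + 4·32 + 2·24 = 194
  E = 267 − 2·32 − 3·24 − 2·194 = -257
Policy B (F := -39):
  A = 55
  F = -39
  J = 18 + 4·55 + 2·(-39) = 160
  E = 267 − 2·55 − 3·(-39) − 2·160 = -46
Comparing — Policy A: E=-257, Policy B: E=-46. Lowest is -257 (Policy A).

-257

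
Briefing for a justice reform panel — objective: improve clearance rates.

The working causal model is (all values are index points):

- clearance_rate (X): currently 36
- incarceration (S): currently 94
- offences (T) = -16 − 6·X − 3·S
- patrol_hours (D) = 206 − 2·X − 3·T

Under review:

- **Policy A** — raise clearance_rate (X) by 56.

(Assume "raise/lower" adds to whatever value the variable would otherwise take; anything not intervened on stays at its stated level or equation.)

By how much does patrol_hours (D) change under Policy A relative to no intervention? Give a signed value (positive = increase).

896

Baseline:
  X = 36
  S = 94
  T = -16 − 6·36 − 3·94 = -514
  D = 206 − 2·36 − 3·(-514) = 1676
Policy A (X + 56):
  X = 36 + 56 = 92
  S = 94
  T = -16 − 6·92 − 3·94 = -850
  D = 206 − 2·92 − 3·(-850) = 2572
Change in D: 2572 − 1676 = 896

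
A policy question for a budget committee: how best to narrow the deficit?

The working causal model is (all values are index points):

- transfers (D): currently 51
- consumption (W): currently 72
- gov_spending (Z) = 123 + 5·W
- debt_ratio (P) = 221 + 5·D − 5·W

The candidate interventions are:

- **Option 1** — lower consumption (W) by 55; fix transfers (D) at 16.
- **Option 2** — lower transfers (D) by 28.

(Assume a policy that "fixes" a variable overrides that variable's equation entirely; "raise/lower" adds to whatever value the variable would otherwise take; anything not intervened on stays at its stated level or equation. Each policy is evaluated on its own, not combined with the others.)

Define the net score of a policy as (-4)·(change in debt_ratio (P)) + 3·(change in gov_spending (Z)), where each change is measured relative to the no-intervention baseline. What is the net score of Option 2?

560

Baseline:
  D = 51
  W = 72
  Z = 123 + 5·72 = 483
  P = 221 + 5·51 − 5·72 = 116
Option 2 (D − 28):
  D = 51 − 28 = 23
  W = 72
  Z = 123 + 5·72 = 483
  P = 221 + 5·23 − 5·72 = -24
ΔP = -24 − 116 = -140; ΔZ = 483 − 483 = 0
Score = (-4)·(-140) + 3·0 = 560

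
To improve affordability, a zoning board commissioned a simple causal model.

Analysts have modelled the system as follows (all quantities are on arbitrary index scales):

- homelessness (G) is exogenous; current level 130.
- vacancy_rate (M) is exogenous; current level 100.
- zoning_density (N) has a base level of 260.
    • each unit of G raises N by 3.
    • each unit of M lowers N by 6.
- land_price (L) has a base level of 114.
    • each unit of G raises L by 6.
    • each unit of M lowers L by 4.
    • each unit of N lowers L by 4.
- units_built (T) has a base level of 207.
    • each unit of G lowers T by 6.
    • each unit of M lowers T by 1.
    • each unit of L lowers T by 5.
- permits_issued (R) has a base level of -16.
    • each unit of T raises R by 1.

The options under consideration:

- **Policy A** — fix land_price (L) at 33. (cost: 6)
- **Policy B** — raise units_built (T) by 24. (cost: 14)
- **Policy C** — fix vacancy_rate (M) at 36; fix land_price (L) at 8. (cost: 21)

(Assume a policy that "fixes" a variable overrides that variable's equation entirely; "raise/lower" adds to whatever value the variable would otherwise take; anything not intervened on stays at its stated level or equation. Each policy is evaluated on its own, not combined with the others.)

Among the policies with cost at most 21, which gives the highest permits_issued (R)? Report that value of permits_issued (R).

-665

Policy A (L := 33):
  G = 130
  M = 100
  N = 260 + 3·130 − 6·100 = 50
  L = 33
  T = 207 − 6·130 − 100 − 5·33 = -838
  R = -16 + (-838) = -854
Policy B (T + 24):
  G = 130
  M = 100
  N = 260 + 3·130 − 6·100 = 50
  L = 114 + 6·130 − 4·100 − 4·50 = 294
  T = 207 − 6·130 − 100 − 5·294 (+24 from intervention) = -2119
  R = -16 + (-2119) = -2135
Policy C (M := 36, L := 8):
  G = 130
  M = 36
  N = 260 + 3·130 − 6·36 = 434
  L = 8
  T = 207 − 6·130 − 36 − 5·8 = -649
  R = -16 + (-649) = -665
Comparing — Policy A: R=-854, Policy B: R=-2135, Policy C: R=-665. Highest is -665 (Policy C).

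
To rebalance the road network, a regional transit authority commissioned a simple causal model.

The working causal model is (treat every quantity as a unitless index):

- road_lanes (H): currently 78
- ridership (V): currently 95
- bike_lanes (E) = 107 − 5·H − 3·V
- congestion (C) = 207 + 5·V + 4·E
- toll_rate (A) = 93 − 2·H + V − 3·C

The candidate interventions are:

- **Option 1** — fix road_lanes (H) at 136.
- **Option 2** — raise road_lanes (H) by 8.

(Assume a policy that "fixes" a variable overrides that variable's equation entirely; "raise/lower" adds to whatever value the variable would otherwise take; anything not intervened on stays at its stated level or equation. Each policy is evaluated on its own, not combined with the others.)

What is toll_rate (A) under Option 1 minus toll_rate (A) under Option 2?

2900

Option 1 (H := 136):
  H = 136
  V = 95
  E = 107 − 5·136 − 3·95 = -858
  C = 207 + 5·95 + 4·(-858) = -2750
  A = 93 − 2·136 + 95 − 3·(-2750) = 8166
Option 2 (H + 8):
  H = 78 + 8 = 86
  V = 95
  E = 107 − 5·86 − 3·95 = -608
  C = 207 + 5·95 + 4·(-608) = -1750
  A = 93 − 2·86 + 95 − 3·(-1750) = 5266
A: 8166 − 5266 = 2900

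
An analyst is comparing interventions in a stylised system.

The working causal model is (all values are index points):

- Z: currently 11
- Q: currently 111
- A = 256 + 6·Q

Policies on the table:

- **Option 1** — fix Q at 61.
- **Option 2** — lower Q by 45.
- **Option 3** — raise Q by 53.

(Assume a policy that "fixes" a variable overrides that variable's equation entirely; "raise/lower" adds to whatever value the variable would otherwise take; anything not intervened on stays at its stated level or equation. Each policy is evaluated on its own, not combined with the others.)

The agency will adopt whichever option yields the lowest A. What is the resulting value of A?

622

Option 1 (Q := 61):
  Q = 61
  A = 256 + 6·61 = 622
Option 2 (Q − 45):
  Q = 111 − 45 = 66
  A = 256 + 6·66 = 652
Option 3 (Q + 53):
  Q = 111 + 53 = 164
  A = 256 + 6·164 = 1240
Comparing — Option 1: A=622, Option 2: A=652, Option 3: A=1240. Lowest is 622 (Option 1).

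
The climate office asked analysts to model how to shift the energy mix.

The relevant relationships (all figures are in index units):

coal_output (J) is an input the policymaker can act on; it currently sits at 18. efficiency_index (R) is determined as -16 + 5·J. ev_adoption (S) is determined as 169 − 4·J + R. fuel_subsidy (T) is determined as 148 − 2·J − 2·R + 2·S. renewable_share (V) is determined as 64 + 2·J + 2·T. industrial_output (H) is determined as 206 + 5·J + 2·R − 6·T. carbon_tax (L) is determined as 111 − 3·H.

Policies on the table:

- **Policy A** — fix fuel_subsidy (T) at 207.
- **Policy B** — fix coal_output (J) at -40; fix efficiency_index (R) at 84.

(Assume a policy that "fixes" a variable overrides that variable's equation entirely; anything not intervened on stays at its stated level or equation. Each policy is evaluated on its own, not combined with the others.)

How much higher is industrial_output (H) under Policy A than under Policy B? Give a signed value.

Policy A (T := 207):
  J = 18
  R = -16 + 5·18 = 74
  S = 169 − 4·18 + 74 = 171
  T = 207
  H = 206 + 5·18 + 2·74 − 6·207 = -798
Policy B (J := -40, R := 84):
  J = -40
  R = 84
  S = 169 − 4·(-40) + 84 = 413
  T = 148 − 2·(-40) − 2·84 + 2·413 = 886
  H = 206 + 5·(-40) + 2·84 − 6·886 = -5142
H: -798 − (-5142) = 4344

4344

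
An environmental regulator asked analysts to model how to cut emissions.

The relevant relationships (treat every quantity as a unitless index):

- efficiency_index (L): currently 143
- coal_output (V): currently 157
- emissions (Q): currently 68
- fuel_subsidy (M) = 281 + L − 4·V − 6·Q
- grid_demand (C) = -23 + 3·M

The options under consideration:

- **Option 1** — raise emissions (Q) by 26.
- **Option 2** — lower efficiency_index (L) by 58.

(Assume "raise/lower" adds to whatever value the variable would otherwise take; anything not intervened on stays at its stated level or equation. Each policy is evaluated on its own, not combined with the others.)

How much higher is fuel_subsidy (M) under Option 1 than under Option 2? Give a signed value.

-98

Option 1 (Q + 26):
  L = 143
  V = 157
  Q = 68 + 26 = 94
  M = 281 + 143 − 4·157 − 6·94 = -768
Option 2 (L − 58):
  L = 143 − 58 = 85
  V = 157
  Q = 68
  M = 281 + 85 − 4·157 − 6·68 = -670
M: -768 − (-670) = -98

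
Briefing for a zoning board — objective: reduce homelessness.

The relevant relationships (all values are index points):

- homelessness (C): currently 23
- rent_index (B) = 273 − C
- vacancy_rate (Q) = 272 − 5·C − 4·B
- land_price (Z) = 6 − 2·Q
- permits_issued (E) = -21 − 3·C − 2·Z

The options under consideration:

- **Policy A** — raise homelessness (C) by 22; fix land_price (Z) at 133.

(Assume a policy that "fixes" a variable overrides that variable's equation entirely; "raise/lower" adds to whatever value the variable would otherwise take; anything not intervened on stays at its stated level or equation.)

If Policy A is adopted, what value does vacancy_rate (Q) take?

-865

Policy A (C + 22, Z := 133):
  C = 23 + 22 = 45
  B = 273 − 45 = 228
  Q = 272 − 5·45 − 4·228 = -865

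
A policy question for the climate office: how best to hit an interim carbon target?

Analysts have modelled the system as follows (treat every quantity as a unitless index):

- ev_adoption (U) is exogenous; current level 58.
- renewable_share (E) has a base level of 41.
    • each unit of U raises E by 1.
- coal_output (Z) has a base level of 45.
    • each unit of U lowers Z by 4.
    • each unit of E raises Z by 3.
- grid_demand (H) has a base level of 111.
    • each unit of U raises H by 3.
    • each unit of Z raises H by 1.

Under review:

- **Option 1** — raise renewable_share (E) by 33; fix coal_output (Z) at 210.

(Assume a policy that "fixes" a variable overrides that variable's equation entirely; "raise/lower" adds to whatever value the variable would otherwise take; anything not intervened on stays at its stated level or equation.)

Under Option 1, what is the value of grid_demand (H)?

Option 1 (E + 33, Z := 210):
  U = 58
  E = 41 + 58 (+33 from intervention) = 132
  Z = 210
  H = 111 + 3·58 + 210 = 495

495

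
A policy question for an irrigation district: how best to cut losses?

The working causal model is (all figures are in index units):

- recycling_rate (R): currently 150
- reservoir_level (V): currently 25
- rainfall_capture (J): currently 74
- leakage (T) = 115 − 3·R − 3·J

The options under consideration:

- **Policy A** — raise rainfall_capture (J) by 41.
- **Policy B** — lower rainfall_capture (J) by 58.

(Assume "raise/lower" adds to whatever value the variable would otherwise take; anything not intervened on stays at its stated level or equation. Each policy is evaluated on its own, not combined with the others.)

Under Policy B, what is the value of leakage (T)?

Policy B (J − 58):
  R = 150
  J = 74 − 58 = 16
  T = 115 − 3·150 − 3·16 = -383

-383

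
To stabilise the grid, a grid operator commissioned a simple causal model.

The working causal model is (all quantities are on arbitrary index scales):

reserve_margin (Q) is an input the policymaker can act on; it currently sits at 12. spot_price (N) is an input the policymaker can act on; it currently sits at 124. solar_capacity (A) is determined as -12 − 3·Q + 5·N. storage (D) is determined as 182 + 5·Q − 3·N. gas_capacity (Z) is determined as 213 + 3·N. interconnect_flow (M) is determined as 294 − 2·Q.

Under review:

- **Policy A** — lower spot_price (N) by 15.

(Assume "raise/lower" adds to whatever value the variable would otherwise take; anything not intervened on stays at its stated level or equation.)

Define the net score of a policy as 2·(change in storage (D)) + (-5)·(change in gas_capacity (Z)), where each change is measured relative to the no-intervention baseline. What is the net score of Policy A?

Baseline:
  Q = 12
  N = 124
  D = 182 + 5·12 − 3·124 = -130
  Z = 213 + 3·124 = 585
Policy A (N − 15):
  Q = 12
  N = 124 − 15 = 109
  D = 182 + 5·12 − 3·109 = -85
  Z = 213 + 3·109 = 540
ΔD = -85 − (-130) = 45; ΔZ = 540 − 585 = -45
Score = 2·45 + (-5)·(-45) = 315

315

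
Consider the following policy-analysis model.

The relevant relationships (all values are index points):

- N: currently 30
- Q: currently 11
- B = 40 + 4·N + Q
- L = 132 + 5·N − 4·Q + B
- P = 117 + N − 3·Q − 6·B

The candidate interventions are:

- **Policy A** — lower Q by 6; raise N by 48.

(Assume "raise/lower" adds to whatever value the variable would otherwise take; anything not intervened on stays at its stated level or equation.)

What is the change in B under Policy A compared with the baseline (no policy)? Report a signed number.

Baseline:
  N = 30
  Q = 11
  B = 40 + 4·30 + 11 = 171
Policy A (Q − 6, N + 48):
  N = 30 + 48 = 78
  Q = 11 − 6 = 5
  B = 40 + 4·78 + 5 = 357
Change in B: 357 − 171 = 186

186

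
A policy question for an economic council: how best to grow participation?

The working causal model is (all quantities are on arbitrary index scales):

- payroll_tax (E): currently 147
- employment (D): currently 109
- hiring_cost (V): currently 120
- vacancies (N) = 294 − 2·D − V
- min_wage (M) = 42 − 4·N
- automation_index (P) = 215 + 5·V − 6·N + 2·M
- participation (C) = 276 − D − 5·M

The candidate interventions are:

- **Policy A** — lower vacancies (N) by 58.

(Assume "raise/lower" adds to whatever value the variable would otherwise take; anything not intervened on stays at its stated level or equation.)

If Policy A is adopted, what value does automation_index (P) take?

Policy A (N − 58):
  D = 109
  V = 120
  N = 294 − 2·109 − 120 (−58 from intervention) = -102
  M = 42 − 4·(-102) = 450
  P = 215 + 5·120 − 6·(-102) + 2·450 = 2327

2327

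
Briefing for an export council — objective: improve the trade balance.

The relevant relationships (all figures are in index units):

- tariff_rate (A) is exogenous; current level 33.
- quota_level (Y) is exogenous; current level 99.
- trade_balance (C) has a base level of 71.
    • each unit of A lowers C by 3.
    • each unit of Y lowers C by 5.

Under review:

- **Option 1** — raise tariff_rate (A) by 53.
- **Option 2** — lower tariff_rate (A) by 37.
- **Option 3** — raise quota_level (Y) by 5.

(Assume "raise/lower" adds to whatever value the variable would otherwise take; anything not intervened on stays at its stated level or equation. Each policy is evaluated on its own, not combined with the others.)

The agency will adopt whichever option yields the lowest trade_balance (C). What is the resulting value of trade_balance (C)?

-682

Option 1 (A + 53):
  A = 33 + 53 = 86
  Y = 99
  C = 71 − 3·86 − 5·99 = -682
Option 2 (A − 37):
  A = 33 − 37 = -4
  Y = 99
  C = 71 − 3·(-4) − 5·99 = -412
Option 3 (Y + 5):
  A = 33
  Y = 99 + 5 = 104
  C = 71 − 3·33 − 5·104 = -548
Comparing — Option 1: C=-682, Option 2: C=-412, Option 3: C=-548. Lowest is -682 (Option 1).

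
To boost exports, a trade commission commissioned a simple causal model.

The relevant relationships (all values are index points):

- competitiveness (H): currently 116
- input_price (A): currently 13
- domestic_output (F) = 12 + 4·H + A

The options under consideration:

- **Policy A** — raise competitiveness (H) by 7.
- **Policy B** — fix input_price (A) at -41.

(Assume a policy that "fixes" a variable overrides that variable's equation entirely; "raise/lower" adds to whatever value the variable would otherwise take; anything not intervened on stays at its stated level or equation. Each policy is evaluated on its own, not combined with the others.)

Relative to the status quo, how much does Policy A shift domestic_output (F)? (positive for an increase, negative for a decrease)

Baseline:
  H = 116
  A = 13
  F = 12 + 4·116 + 13 = 489
Policy A (H + 7):
  H = 116 + 7 = 123
  A = 13
  F = 12 + 4·123 + 13 = 517
Change in F: 517 − 489 = 28

28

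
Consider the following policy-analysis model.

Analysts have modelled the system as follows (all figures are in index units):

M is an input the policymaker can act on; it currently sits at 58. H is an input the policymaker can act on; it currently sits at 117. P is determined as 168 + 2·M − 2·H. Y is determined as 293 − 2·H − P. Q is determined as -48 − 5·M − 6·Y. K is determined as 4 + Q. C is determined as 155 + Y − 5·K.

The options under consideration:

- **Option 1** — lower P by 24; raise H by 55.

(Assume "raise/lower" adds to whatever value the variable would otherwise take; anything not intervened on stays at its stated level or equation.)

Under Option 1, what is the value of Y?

33

Option 1 (P − 24, H + 55):
  M = 58
  H = 117 + 55 = 172
  P = 168 + 2·58 − 2·172 (−24 from intervention) = -84
  Y = 293 − 2·172 − (-84) = 33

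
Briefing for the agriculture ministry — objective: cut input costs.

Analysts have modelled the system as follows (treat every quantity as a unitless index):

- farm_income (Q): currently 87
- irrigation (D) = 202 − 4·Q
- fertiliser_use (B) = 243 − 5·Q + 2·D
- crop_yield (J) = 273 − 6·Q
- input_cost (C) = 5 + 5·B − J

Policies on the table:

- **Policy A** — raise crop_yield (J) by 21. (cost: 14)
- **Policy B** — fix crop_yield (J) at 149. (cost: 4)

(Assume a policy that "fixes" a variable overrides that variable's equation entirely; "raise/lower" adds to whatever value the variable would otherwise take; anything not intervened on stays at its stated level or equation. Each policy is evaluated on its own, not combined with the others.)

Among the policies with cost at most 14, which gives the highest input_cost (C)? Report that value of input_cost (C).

Policy A (J + 21):
  Q = 87
  D = 202 − 4·87 = -146
  B = 243 − 5·87 + 2·(-146) = -484
  J = 273 − 6·87 (+21 from intervention) = -228
  C = 5 + 5·(-484) − (-228) = -2187
Policy B (J := 149):
  Q = 87
  D = 202 − 4·87 = -146
  B = 243 − 5·87 + 2·(-146) = -484
  J = 149
  C = 5 + 5·(-484) − 149 = -2564
Comparing — Policy A: C=-2187, Policy B: C=-2564. Highest is -2187 (Policy A).

-2187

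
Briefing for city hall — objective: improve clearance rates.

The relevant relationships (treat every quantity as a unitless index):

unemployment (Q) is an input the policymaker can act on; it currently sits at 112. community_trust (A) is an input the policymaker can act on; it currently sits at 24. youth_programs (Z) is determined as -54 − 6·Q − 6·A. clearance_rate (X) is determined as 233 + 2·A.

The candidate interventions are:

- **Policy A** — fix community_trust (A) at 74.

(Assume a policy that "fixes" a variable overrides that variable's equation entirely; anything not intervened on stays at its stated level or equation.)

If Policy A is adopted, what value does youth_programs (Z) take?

Policy A (A := 74):
  Q = 112
  A = 74
  Z = -54 − 6·112 − 6·74 = -1170

-1170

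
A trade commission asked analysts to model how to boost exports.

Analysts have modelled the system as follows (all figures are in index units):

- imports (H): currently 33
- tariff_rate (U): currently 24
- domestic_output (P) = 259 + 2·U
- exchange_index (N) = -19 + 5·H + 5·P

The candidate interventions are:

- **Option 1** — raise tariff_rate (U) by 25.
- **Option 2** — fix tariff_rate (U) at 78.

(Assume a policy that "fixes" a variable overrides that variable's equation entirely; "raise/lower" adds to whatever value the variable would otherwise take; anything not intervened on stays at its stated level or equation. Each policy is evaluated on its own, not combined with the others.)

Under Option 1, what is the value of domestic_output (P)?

Option 1 (U + 25):
  U = 24 + 25 = 49
  P = 259 + 2·49 = 357

357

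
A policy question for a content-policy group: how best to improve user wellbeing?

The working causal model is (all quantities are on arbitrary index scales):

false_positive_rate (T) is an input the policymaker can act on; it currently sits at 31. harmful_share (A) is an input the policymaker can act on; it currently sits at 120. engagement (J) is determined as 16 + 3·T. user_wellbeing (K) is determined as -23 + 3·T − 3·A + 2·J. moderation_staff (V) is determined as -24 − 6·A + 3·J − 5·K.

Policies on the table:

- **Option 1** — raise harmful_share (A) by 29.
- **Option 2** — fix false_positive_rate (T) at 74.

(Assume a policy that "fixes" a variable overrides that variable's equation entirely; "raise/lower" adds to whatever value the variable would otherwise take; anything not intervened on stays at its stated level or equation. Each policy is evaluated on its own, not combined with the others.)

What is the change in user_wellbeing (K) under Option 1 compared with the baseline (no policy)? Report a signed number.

-87

Baseline:
  T = 31
  A = 120
  J = 16 + 3·31 = 109
  K = -23 + 3·31 − 3·120 + 2·109 = -72
Option 1 (A + 29):
  T = 31
  A = 120 + 29 = 149
  J = 16 + 3·31 = 109
  K = -23 + 3·31 − 3·149 + 2·109 = -159
Change in K: -159 − (-72) = -87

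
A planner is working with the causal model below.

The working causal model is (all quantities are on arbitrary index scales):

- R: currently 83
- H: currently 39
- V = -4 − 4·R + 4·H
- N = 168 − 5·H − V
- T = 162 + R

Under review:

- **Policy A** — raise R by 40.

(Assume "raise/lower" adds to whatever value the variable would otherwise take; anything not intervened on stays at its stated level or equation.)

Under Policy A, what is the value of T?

Policy A (R + 40):
  R = 83 + 40 = 123
  T = 162 + 123 = 285

285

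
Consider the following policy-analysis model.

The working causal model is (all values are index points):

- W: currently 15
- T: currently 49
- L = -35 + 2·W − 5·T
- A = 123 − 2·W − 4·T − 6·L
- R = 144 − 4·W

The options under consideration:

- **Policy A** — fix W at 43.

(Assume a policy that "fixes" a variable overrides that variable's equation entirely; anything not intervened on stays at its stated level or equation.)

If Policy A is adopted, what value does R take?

Policy A (W := 43):
  W = 43
  R = 144 − 4·43 = -28

-28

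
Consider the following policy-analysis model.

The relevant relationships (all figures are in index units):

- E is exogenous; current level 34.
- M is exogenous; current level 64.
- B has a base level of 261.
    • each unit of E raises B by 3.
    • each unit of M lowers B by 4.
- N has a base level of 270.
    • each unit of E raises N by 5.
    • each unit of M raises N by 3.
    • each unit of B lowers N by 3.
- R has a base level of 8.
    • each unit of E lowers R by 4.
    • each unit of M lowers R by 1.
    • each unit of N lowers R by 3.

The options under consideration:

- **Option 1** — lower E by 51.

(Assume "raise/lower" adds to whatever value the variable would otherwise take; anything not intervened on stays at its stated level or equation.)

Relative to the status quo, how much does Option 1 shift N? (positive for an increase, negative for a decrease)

204

Baseline:
  E = 34
  M = 64
  B = 261 + 3·34 − 4·64 = 107
  N = 270 + 5·34 + 3·64 − 3·107 = 311
Option 1 (E − 51):
  E = 34 − 51 = -17
  M = 64
  B = 261 + 3·(-17) − 4·64 = -46
  N = 270 + 5·(-17) + 3·64 − 3·(-46) = 515
Change in N: 515 − 311 = 204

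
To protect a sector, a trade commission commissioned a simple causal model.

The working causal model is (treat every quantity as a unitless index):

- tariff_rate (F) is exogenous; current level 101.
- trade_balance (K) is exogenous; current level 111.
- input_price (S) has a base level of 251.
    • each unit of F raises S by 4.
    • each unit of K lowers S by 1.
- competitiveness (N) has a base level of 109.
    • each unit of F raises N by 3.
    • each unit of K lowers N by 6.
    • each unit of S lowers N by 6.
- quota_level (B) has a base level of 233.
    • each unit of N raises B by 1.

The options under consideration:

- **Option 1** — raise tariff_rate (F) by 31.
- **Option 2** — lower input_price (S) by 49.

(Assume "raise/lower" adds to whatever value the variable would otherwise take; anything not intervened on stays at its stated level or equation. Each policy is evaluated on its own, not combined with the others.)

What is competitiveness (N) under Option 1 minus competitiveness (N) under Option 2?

-945

Option 1 (F + 31):
  F = 101 + 31 = 132
  K = 111
  S = 251 + 4·132 − 111 = 668
  N = 109 + 3·132 − 6·111 − 6·668 = -4169
Option 2 (S − 49):
  F = 101
  K = 111
  S = 251 + 4·101 − 111 (−49 from intervention) = 495
  N = 109 + 3·101 − 6·111 − 6·495 = -3224
N: -4169 − (-3224) = -945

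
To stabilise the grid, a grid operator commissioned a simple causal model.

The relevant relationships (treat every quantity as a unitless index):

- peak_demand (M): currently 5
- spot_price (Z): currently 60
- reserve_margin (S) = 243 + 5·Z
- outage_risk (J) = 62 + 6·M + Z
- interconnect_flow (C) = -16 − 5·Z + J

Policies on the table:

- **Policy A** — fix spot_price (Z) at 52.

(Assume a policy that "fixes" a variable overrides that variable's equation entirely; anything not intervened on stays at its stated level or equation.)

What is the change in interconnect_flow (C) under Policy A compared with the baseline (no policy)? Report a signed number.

Baseline:
  M = 5
  Z = 60
  J = 62 + 6·5 + 60 = 152
  C = -16 − 5·60 + 152 = -164
Policy A (Z := 52):
  M = 5
  Z = 52
  J = 62 + 6·5 + 52 = 144
  C = -16 − 5·52 + 144 = -132
Change in C: -132 − (-164) = 32

32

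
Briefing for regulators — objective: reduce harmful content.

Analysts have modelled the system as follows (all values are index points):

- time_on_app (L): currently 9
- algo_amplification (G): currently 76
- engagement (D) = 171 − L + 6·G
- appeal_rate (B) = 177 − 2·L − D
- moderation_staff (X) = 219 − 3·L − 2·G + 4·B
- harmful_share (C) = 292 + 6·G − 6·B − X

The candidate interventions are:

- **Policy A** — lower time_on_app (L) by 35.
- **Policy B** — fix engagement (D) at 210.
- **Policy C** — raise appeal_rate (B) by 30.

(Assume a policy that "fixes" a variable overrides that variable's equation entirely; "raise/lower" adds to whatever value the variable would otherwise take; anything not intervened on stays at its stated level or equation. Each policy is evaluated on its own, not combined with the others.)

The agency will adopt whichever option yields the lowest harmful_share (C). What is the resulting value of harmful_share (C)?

1218

Policy A (L − 35):
  L = 9 − 35 = -26
  G = 76
  D = 171 − (-26) + 6·76 = 653
  B = 177 − 2·(-26) − 653 = -424
  X = 219 − 3·(-26) − 2·76 + 4·(-424) = -1551
  C = 292 + 6·76 − 6·(-424) − (-1551) = 4843
Policy B (D := 210):
  L = 9
  G = 76
  D = 210
  B = 177 − 2·9 − 210 = -51
  X = 219 − 3·9 − 2·76 + 4·(-51) = -164
  C = 292 + 6·76 − 6·(-51) − (-164) = 1218
Policy C (B + 30):
  L = 9
  G = 76
  D = 171 − 9 + 6·76 = 618
  B = 177 − 2·9 − 618 (+30 from intervention) = -429
  X = 219 − 3·9 − 2·76 + 4·(-429) = -1676
  C = 292 + 6·76 − 6·(-429) − (-1676) = 4998
Comparing — Policy A: C=4843, Policy B: C=1218, Policy C: C=4998. Lowest is 1218 (Policy B).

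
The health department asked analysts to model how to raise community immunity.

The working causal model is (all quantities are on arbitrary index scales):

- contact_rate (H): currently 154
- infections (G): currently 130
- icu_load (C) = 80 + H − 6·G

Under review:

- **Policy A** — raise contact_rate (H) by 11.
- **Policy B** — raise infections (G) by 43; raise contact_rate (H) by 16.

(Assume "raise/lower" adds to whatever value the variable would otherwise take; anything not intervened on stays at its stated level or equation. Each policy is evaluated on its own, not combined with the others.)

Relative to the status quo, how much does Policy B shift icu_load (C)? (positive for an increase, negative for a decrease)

Baseline:
  H = 154
  G = 130
  C = 80 + 154 − 6·130 = -546
Policy B (G + 43, H + 16):
  H = 154 + 16 = 170
  G = 130 + 43 = 173
  C = 80 + 170 − 6·173 = -788
Change in C: -788 − (-546) = -242

-242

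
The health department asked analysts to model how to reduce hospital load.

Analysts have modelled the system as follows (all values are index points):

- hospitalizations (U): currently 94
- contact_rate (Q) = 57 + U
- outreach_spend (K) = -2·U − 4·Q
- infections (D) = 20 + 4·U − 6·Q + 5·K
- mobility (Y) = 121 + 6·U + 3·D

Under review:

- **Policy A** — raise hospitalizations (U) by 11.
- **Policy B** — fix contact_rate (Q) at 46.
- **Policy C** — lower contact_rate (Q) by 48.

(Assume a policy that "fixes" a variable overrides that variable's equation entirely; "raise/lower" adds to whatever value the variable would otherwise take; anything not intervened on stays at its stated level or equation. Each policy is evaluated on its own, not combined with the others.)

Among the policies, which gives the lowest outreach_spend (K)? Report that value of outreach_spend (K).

-858

Policy A (U + 11):
  U = 94 + 11 = 105
  Q = 57 + 105 = 162
  K = 0 − 2·105 − 4·162 = -858
Policy B (Q := 46):
  U = 94
  Q = 46
  K = 0 − 2·94 − 4·46 = -372
Policy C (Q − 48):
  U = 94
  Q = 57 + 94 (−48 from intervention) = 103
  K = 0 − 2·94 − 4·103 = -600
Comparing — Policy A: K=-858, Policy B: K=-372, Policy C: K=-600. Lowest is -858 (Policy A).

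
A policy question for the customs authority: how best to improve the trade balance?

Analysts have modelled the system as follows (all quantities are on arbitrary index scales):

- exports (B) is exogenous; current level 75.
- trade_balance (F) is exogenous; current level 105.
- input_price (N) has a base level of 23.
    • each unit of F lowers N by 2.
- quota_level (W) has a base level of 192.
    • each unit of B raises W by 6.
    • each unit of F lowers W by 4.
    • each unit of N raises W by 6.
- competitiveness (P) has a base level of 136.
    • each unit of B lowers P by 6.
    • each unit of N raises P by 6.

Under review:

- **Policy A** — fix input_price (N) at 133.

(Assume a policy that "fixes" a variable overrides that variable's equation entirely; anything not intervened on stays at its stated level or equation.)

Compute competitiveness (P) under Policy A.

484

Policy A (N := 133):
  B = 75
  F = 105
  N = 133
  P = 136 − 6·75 + 6·133 = 484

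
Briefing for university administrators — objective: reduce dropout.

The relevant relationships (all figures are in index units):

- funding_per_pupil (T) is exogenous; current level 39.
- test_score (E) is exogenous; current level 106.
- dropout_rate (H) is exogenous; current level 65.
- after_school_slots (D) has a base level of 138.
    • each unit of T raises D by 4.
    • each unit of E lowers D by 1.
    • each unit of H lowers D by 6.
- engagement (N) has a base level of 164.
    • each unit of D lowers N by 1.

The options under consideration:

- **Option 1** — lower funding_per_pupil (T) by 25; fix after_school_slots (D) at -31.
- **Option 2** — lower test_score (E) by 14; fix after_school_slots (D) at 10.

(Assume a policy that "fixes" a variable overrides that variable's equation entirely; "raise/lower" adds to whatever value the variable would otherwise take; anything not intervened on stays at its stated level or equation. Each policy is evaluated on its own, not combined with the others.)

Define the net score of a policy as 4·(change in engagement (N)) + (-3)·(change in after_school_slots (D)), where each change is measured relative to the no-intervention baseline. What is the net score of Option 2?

-1484

Baseline:
  T = 39
  E = 106
  H = 65
  D = 138 + 4·39 − 106 − 6·65 = -202
  N = 164 − (-202) = 366
Option 2 (E − 14, D := 10):
  T = 39
  E = 106 − 14 = 92
  H = 65
  D = 10
  N = 164 − 10 = 154
ΔN = 154 − 366 = -212; ΔD = 10 − (-202) = 212
Score = 4·(-212) + (-3)·212 = -1484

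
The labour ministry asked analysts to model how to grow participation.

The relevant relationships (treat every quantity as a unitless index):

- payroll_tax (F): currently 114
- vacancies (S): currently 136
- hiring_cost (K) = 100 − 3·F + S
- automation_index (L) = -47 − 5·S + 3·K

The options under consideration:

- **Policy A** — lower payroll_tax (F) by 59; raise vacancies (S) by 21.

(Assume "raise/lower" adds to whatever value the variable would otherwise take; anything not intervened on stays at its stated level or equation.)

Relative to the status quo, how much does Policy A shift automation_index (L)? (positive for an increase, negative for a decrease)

Baseline:
  F = 114
  S = 136
  K = 100 − 3·114 + 136 = -106
  L = -47 − 5·136 + 3·(-106) = -1045
Policy A (F − 59, S + 21):
  F = 114 − 59 = 55
  S = 136 + 21 = 157
  K = 100 − 3·55 + 157 = 92
  L = -47 − 5·157 + 3·92 = -556
Change in L: -556 − (-1045) = 489

489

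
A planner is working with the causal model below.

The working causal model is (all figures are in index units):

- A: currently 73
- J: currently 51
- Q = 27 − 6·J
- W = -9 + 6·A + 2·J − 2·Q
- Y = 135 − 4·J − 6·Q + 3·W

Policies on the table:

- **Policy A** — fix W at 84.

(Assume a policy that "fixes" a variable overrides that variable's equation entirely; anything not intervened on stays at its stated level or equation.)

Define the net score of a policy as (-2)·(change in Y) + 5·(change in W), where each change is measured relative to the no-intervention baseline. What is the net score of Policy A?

Baseline:
  A = 73
  J = 51
  Q = 27 − 6·51 = -279
  W = -9 + 6·73 + 2·51 − 2·(-279) = 1089
  Y = 135 − 4·51 − 6·(-279) + 3·1089 = 4872
Policy A (W := 84):
  A = 73
  J = 51
  Q = 27 − 6·51 = -279
  W = 84
  Y = 135 − 4·51 − 6·(-279) + 3·84 = 1857
ΔY = 1857 − 4872 = -3015; ΔW = 84 − 1089 = -1005
Score = (-2)·(-3015) + 5·(-1005) = 1005

1005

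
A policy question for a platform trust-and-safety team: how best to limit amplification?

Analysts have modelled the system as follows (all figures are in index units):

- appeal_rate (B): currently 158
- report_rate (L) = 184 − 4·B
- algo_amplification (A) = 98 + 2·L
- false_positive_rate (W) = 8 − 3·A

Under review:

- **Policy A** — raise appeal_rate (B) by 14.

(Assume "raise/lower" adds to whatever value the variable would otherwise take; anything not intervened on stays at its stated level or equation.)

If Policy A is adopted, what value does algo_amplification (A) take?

Policy A (B + 14):
  B = 158 + 14 = 172
  L = 184 − 4·172 = -504
  A = 98 + 2·(-504) = -910

-910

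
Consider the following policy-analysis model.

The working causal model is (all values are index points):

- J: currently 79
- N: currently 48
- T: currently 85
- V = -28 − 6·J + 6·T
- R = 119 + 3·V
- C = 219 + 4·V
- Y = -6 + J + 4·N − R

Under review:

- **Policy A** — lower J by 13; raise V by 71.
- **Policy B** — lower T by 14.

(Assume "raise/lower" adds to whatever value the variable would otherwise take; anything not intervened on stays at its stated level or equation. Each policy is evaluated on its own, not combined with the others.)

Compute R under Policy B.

-109

Policy B (T − 14):
  J = 79
  T = 85 − 14 = 71
  V = -28 − 6·79 + 6·71 = -76
  R = 119 + 3·(-76) = -109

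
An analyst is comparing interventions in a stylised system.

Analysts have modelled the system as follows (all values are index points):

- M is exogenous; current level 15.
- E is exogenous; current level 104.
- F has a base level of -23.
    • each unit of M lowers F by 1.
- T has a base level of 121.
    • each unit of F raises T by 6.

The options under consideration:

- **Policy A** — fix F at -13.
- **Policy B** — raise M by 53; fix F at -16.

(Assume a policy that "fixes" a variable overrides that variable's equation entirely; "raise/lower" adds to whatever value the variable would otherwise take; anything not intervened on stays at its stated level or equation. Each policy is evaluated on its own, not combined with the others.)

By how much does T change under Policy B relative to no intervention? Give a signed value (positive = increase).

132

Baseline:
  M = 15
  F = -23 − 15 = -38
  T = 121 + 6·(-38) = -107
Policy B (M + 53, F := -16):
  M = 15 + 53 = 68
  F = -16
  T = 121 + 6·(-16) = 25
Change in T: 25 − (-107) = 132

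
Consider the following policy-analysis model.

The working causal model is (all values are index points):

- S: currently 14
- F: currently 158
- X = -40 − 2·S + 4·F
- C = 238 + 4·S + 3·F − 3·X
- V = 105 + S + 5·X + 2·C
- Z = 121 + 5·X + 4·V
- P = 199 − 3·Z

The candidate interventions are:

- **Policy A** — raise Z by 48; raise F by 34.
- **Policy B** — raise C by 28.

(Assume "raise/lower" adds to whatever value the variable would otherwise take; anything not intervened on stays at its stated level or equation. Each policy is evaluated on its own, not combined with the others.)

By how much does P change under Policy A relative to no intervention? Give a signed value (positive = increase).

Baseline:
  S = 14
  F = 158
  X = -40 − 2·14 + 4·158 = 564
  C = 238 + 4·14 + 3·158 − 3·564 = -924
  V = 105 + 14 + 5·564 + 2·(-924) = 1091
  Z = 121 + 5·564 + 4·1091 = 7305
  P = 199 − 3·7305 = -21716
Policy A (Z + 48, F + 34):
  S = 14
  F = 158 + 34 = 192
  X = -40 − 2·14 + 4·192 = 700
  C = 238 + 4·14 + 3·192 − 3·700 = -1230
  V = 105 + 14 + 5·700 + 2·(-1230) = 1159
  Z = 121 + 5·700 + 4·1159 (+48 from intervention) = 8305
  P = 199 − 3·8305 = -24716
Change in P: -24716 − (-21716) = -3000

-3000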